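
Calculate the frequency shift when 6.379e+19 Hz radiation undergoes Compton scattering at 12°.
7.116e+17 Hz (decrease)

Convert frequency to wavelength (c = 299792458 m/s):
λ₀ = c/f₀ = 299792458/6.379e+19 = 4.6996780e-12 m = 4.6997 pm

Calculate Compton shift:
Δλ = λ_C(1 - cos(12°)) = 0.0530 pm

Final wavelength:
λ' = λ₀ + Δλ = 4.6997 + 0.0530 = 4.7527 pm

Final frequency:
f' = c/λ' = 299792458/4.7526987e-12 = 6.3078364e+19 Hz

Frequency shift (decrease):
Δf = f₀ - f' = 6.379e+19 - 6.3078364e+19 = 7.116e+17 Hz

(Intermediate values are shown rounded; full precision is carried through to the final answer.)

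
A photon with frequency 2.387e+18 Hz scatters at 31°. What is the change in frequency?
6.568e+15 Hz (decrease)

Convert frequency to wavelength (c = 299792458 m/s):
λ₀ = c/f₀ = 299792458/2.387e+18 = 1.2559382e-10 m = 125.5938 pm

Calculate Compton shift:
Δλ = λ_C(1 - cos(31°)) = 0.3466 pm

Final wavelength:
λ' = λ₀ + Δλ = 125.5938 + 0.3466 = 125.9404 pm

Final frequency:
f' = c/λ' = 299792458/1.2594038e-10 = 2.3804316e+18 Hz

Frequency shift (decrease):
Δf = f₀ - f' = 2.387e+18 - 2.3804316e+18 = 6.568e+15 Hz

(Intermediate values are shown rounded; full precision is carried through to the final answer.)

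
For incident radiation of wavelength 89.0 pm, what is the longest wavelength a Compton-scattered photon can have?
93.8526 pm (at θ = 180°)

The Compton shift is Δλ = λ_C(1 − cos θ).

Since cos θ ranges from −1 to 1, the factor (1 − cos θ) ranges from 0 to 2; the maximum shift occurs at θ = 180° (backscattering):
Δλ_max = 2λ_C = 2 × 2.4263 pm = 4.8526 pm

Maximum scattered wavelength:
λ'_max = λ₀ + Δλ_max = 89.0 + 4.8526 = 93.8526 pm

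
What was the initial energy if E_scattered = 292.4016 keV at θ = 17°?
299.9000 keV

Convert final energy to wavelength (hc ≈ 1239.842 keV·pm):
λ' = hc/E' = 1239.842 / 292.4016 = 4.2402 pm

Calculate the Compton shift:
Δλ = λ_C(1 - cos(17°))
Δλ = 2.4263 × (1 - cos(17°))
Δλ = 0.1060 pm

Initial wavelength:
λ = λ' - Δλ = 4.2402 - 0.1060 = 4.1342 pm

Initial energy:
E = hc/λ = 1239.842 / 4.1342 = 299.9000 keV

(Intermediate values are shown rounded; full precision is carried through to the final answer.)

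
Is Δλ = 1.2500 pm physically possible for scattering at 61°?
Yes, consistent

Calculate the expected shift for θ = 61°:

Δλ_expected = λ_C(1 - cos(61°))
Δλ_expected = 2.4263 × (1 - cos(61°))
Δλ_expected = 2.4263 × 0.5152
Δλ_expected = 1.2500 pm

Given shift: 1.2500 pm
Expected shift: 1.2500 pm
Difference: 0.0000 pm

The values match. This is consistent with Compton scattering at the stated angle.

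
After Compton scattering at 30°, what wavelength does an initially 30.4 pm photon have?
30.7251 pm

Using the Compton formula: λ' = λ + λ_C(1 − cos θ)

For θ = 30°, cos θ = √3/2 (exact) ≈ 0.8660, so:
1 − cos 30° = 1 − (√3/2) ≈ 0.1340

Δλ = λ_C × 0.1340 = 2.4263 × 0.1340 = 0.3251 pm

λ' = 30.4 + 0.3251 = 30.7251 pm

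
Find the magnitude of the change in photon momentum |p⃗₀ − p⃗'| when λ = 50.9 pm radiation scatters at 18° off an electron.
4.0682e-24 kg·m/s

Photon momentum magnitude is p = h/λ.

Initial momentum:
p₀ = h/λ = 6.6261e-34/5.0900e-11 = 1.3018e-23 kg·m/s

After scattering:
λ' = λ + Δλ = 50.9 + 0.1188 = 51.0188 pm
p' = h/λ' = 6.6261e-34/5.1019e-11 = 1.2988e-23 kg·m/s

Momentum is a vector; the scattered photon's direction makes angle θ = 18° with the incident direction. The magnitude of the vector change Δp⃗ = p⃗₀ − p⃗' is found from the law of cosines:
|Δp⃗|² = p₀² + p'² − 2p₀p'cos θ
|Δp⃗|² = (1.3018e-23)² + (1.2988e-23)² − 2·1.3018e-23·1.2988e-23·cos(18°)
|Δp⃗| = 4.0682e-24 kg·m/s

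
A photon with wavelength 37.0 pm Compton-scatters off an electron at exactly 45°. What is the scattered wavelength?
37.7106 pm

Using the Compton formula: λ' = λ + λ_C(1 − cos θ)

For θ = 45°, cos θ = √2/2 (exact) ≈ 0.7071, so:
1 − cos 45° = 1 − (√2/2) ≈ 0.2929

Δλ = λ_C × 0.2929 = 2.4263 × 0.2929 = 0.7106 pm

λ' = 37.0 + 0.7106 = 37.7106 pm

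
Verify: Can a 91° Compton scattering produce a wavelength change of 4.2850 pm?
No, inconsistent

Calculate the expected shift for θ = 91°:

Δλ_expected = λ_C(1 - cos(91°))
Δλ_expected = 2.4263 × (1 - cos(91°))
Δλ_expected = 2.4263 × 1.0175
Δλ_expected = 2.4687 pm

Given shift: 4.2850 pm
Expected shift: 2.4687 pm
Difference: 1.8163 pm

The values do not match. The given shift corresponds to θ ≈ 140.0°, not 91°.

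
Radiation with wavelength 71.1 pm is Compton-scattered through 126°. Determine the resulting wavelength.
74.9525 pm

Using the Compton scattering formula:
λ' = λ + Δλ = λ + λ_C(1 - cos θ)

Given:
- Initial wavelength λ = 71.1 pm
- Scattering angle θ = 126°
- Compton wavelength λ_C ≈ 2.4263 pm

Calculate the shift:
Δλ = 2.4263 × (1 - cos(126°))
Δλ = 2.4263 × 1.5878
Δλ = 3.8525 pm

Final wavelength:
λ' = 71.1 + 3.8525 = 74.9525 pm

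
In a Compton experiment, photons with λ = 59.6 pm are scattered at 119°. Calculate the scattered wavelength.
63.2026 pm

Using the Compton scattering formula:
λ' = λ + Δλ = λ + λ_C(1 - cos θ)

Given:
- Initial wavelength λ = 59.6 pm
- Scattering angle θ = 119°
- Compton wavelength λ_C ≈ 2.4263 pm

Calculate the shift:
Δλ = 2.4263 × (1 - cos(119°))
Δλ = 2.4263 × 1.4848
Δλ = 3.6026 pm

Final wavelength:
λ' = 59.6 + 3.6026 = 63.2026 pm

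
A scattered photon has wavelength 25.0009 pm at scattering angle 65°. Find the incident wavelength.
23.6000 pm

From λ' = λ + Δλ, we have λ = λ' - Δλ

First calculate the Compton shift:
Δλ = λ_C(1 - cos θ)
Δλ = 2.4263 × (1 - cos(65°))
Δλ = 2.4263 × 0.5774
Δλ = 1.4009 pm

Initial wavelength:
λ = λ' - Δλ
λ = 25.0009 - 1.4009
λ = 23.6000 pm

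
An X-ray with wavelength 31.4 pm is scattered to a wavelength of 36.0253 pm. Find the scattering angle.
155.00°

First find the wavelength shift:
Δλ = λ' - λ = 36.0253 - 31.4 = 4.6253 pm

Using Δλ = λ_C(1 - cos θ), with λ_C = h/(m_e·c) ≈ 2.42631024 pm:
cos θ = 1 - Δλ/λ_C
cos θ = 1 - 4.6253/2.42631024
cos θ = -0.906310

θ = arccos(-0.906310)
θ = 155.00°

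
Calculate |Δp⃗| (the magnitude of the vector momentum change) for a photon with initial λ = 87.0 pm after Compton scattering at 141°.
1.4020e-23 kg·m/s

Photon momentum magnitude is p = h/λ.

Initial momentum:
p₀ = h/λ = 6.6261e-34/8.7000e-11 = 7.6162e-24 kg·m/s

After scattering:
λ' = λ + Δλ = 87.0 + 4.3119 = 91.3119 pm
p' = h/λ' = 6.6261e-34/9.1312e-11 = 7.2565e-24 kg·m/s

Momentum is a vector; the scattered photon's direction makes angle θ = 141° with the incident direction. The magnitude of the vector change Δp⃗ = p⃗₀ − p⃗' is found from the law of cosines:
|Δp⃗|² = p₀² + p'² − 2p₀p'cos θ
|Δp⃗|² = (7.6162e-24)² + (7.2565e-24)² − 2·7.6162e-24·7.2565e-24·cos(141°)
|Δp⃗| = 1.4020e-23 kg·m/s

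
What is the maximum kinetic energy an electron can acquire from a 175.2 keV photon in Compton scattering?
71.2679 keV

Maximum energy transfer occurs at θ = 180° (backscattering).

Initial photon: E₀ = 175.2 keV → λ₀ = 7.0767 pm

Maximum Compton shift (at 180°):
Δλ_max = 2λ_C = 2 × 2.4263 = 4.8526 pm

Final wavelength:
λ' = 7.0767 + 4.8526 = 11.9293 pm

Minimum photon energy (maximum energy to electron):
E'_min = hc/λ' = 103.9321 keV

Maximum electron kinetic energy:
K_max = E₀ - E'_min = 175.2000 - 103.9321 = 71.2679 keV

(Intermediate values are shown rounded; full precision is carried through to the final answer.)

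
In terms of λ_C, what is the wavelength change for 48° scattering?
0.3309 λ_C

The Compton shift formula is:
Δλ = λ_C(1 - cos θ)

Dividing both sides by λ_C:
Δλ/λ_C = 1 - cos θ

For θ = 48°:
Δλ/λ_C = 1 - cos(48°)
Δλ/λ_C = 1 - 0.6691
Δλ/λ_C = 0.3309

This means the shift is 0.3309 × λ_C = 0.8028 pm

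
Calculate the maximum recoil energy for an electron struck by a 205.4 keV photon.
91.5366 keV

Maximum energy transfer occurs at θ = 180° (backscattering).

Initial photon: E₀ = 205.4 keV → λ₀ = 6.0362 pm

Maximum Compton shift (at 180°):
Δλ_max = 2λ_C = 2 × 2.4263 = 4.8526 pm

Final wavelength:
λ' = 6.0362 + 4.8526 = 10.8889 pm

Minimum photon energy (maximum energy to electron):
E'_min = hc/λ' = 113.8634 keV

Maximum electron kinetic energy:
K_max = E₀ - E'_min = 205.4000 - 113.8634 = 91.5366 keV

(Intermediate values are shown rounded; full precision is carried through to the final answer.)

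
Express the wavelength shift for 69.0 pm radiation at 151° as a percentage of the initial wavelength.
6.5919%

Calculate the Compton shift:
Δλ = λ_C(1 - cos(151°))
Δλ = 2.4263 × (1 - cos(151°))
Δλ = 2.4263 × 1.8746
Δλ = 4.5484 pm

Percentage change:
(Δλ/λ₀) × 100 = (4.5484/69.0) × 100
= 6.5919%

(Intermediate values are shown rounded; full precision is carried through to the final answer.)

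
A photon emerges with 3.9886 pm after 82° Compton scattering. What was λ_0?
1.9000 pm

From λ' = λ + Δλ, we have λ = λ' - Δλ

First calculate the Compton shift:
Δλ = λ_C(1 - cos θ)
Δλ = 2.4263 × (1 - cos(82°))
Δλ = 2.4263 × 0.8608
Δλ = 2.0886 pm

Initial wavelength:
λ = λ' - Δλ
λ = 3.9886 - 2.0886
λ = 1.9000 pm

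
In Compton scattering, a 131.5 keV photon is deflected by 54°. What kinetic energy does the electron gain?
12.6116 keV

By energy conservation: K_e = E_initial - E_final

First find the scattered photon energy:
Initial wavelength: λ = hc/E = 9.4285 pm
Compton shift: Δλ = λ_C(1 - cos(54°)) = 1.0002 pm
Final wavelength: λ' = 9.4285 + 1.0002 = 10.4286 pm
Final photon energy: E' = hc/λ' = 118.8884 keV

Electron kinetic energy:
K_e = E - E' = 131.5000 - 118.8884 = 12.6116 keV

(Intermediate values are shown rounded; full precision is carried through to the final answer.)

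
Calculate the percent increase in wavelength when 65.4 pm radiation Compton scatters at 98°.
4.2263%

Calculate the Compton shift:
Δλ = λ_C(1 - cos(98°))
Δλ = 2.4263 × (1 - cos(98°))
Δλ = 2.4263 × 1.1392
Δλ = 2.7640 pm

Percentage change:
(Δλ/λ₀) × 100 = (2.7640/65.4) × 100
= 4.2263%

(Intermediate values are shown rounded; full precision is carried through to the final answer.)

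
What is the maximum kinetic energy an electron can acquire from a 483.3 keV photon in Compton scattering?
316.1601 keV

Maximum energy transfer occurs at θ = 180° (backscattering).

Initial photon: E₀ = 483.3 keV → λ₀ = 2.5654 pm

Maximum Compton shift (at 180°):
Δλ_max = 2λ_C = 2 × 2.4263 = 4.8526 pm

Final wavelength:
λ' = 2.5654 + 4.8526 = 7.4180 pm

Minimum photon energy (maximum energy to electron):
E'_min = hc/λ' = 167.1399 keV

Maximum electron kinetic energy:
K_max = E₀ - E'_min = 483.3000 - 167.1399 = 316.1601 keV

(Intermediate values are shown rounded; full precision is carried through to the final answer.)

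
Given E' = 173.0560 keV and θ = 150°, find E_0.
470.1997 keV

Convert final energy to wavelength (hc ≈ 1239.842 keV·pm):
λ' = hc/E' = 1239.842 / 173.0560 = 7.1644 pm

Calculate the Compton shift:
Δλ = λ_C(1 - cos(150°))
Δλ = 2.4263 × (1 - cos(150°))
Δλ = 4.5276 pm

Initial wavelength:
λ = λ' - Δλ = 7.1644 - 4.5276 = 2.6368 pm

Initial energy:
E = hc/λ = 1239.842 / 2.6368 = 470.1997 keV

(Intermediate values are shown rounded; full precision is carried through to the final answer.)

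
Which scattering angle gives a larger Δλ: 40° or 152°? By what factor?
152° produces the larger shift by a factor of 8.048

Calculate both shifts using Δλ = λ_C(1 - cos θ):

For θ₁ = 40°:
Δλ₁ = 2.4263 × (1 - cos(40°))
Δλ₁ = 2.4263 × 0.2340
Δλ₁ = 0.5676 pm

For θ₂ = 152°:
Δλ₂ = 2.4263 × (1 - cos(152°))
Δλ₂ = 2.4263 × 1.8829
Δλ₂ = 4.5686 pm

The 152° angle produces the larger shift.
Ratio: 4.5686/0.5676 = 8.048

(Intermediate values are shown rounded; full precision is carried through to the final answer.)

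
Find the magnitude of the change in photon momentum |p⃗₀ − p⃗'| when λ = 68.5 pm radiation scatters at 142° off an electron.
1.7748e-23 kg·m/s

Photon momentum magnitude is p = h/λ.

Initial momentum:
p₀ = h/λ = 6.6261e-34/6.8500e-11 = 9.6731e-24 kg·m/s

After scattering:
λ' = λ + Δλ = 68.5 + 4.3383 = 72.8383 pm
p' = h/λ' = 6.6261e-34/7.2838e-11 = 9.0970e-24 kg·m/s

Momentum is a vector; the scattered photon's direction makes angle θ = 142° with the incident direction. The magnitude of the vector change Δp⃗ = p⃗₀ − p⃗' is found from the law of cosines:
|Δp⃗|² = p₀² + p'² − 2p₀p'cos θ
|Δp⃗|² = (9.6731e-24)² + (9.0970e-24)² − 2·9.6731e-24·9.0970e-24·cos(142°)
|Δp⃗| = 1.7748e-23 kg·m/s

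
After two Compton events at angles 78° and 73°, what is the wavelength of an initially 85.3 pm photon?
88.9388 pm

Apply Compton shift twice:

First scattering at θ₁ = 78°:
Δλ₁ = λ_C(1 - cos(78°))
Δλ₁ = 2.4263 × 0.7921
Δλ₁ = 1.9219 pm

After first scattering:
λ₁ = 85.3 + 1.9219 = 87.2219 pm

Second scattering at θ₂ = 73°:
Δλ₂ = λ_C(1 - cos(73°))
Δλ₂ = 2.4263 × 0.7076
Δλ₂ = 1.7169 pm

Final wavelength:
λ₂ = 87.2219 + 1.7169 = 88.9388 pm

Total shift: Δλ_total = 1.9219 + 1.7169 = 3.6388 pm

(Intermediate values are shown rounded; full precision is carried through to the final answer.)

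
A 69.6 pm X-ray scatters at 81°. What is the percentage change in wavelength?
2.9407%

Calculate the Compton shift:
Δλ = λ_C(1 - cos(81°))
Δλ = 2.4263 × (1 - cos(81°))
Δλ = 2.4263 × 0.8436
Δλ = 2.0468 pm

Percentage change:
(Δλ/λ₀) × 100 = (2.0468/69.6) × 100
= 2.9407%

(Intermediate values are shown rounded; full precision is carried through to the final answer.)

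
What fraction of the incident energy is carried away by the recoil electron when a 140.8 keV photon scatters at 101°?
0.2471 (or 24.71%)

Calculate initial and final photon energies:

Initial: E₀ = 140.8 keV → λ₀ = 8.8057 pm
Compton shift: Δλ = 2.8893 pm
Final wavelength: λ' = 11.6950 pm
Final energy: E' = 106.0150 keV

Fractional energy loss:
(E₀ - E')/E₀ = (140.8000 - 106.0150)/140.8000
= 34.7850/140.8000
= 0.2471
= 24.71%

(Intermediate values are shown rounded; full precision is carried through to the final answer.)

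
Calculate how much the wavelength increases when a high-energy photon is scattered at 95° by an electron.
2.6378 pm

Using the Compton scattering formula:
Δλ = λ_C(1 - cos θ)

where λ_C = h/(m_e·c) ≈ 2.4263 pm is the Compton wavelength of an electron.

For θ = 95°:
cos(95°) = -0.0872
1 - cos(95°) = 1.0872

Δλ = 2.4263 × 1.0872
Δλ = 2.6378 pm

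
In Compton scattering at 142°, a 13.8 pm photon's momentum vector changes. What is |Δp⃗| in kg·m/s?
8.0027e-23 kg·m/s

Photon momentum magnitude is p = h/λ.

Initial momentum:
p₀ = h/λ = 6.6261e-34/1.3800e-11 = 4.8015e-23 kg·m/s

After scattering:
λ' = λ + Δλ = 13.8 + 4.3383 = 18.1383 pm
p' = h/λ' = 6.6261e-34/1.8138e-11 = 3.6531e-23 kg·m/s

Momentum is a vector; the scattered photon's direction makes angle θ = 142° with the incident direction. The magnitude of the vector change Δp⃗ = p⃗₀ − p⃗' is found from the law of cosines:
|Δp⃗|² = p₀² + p'² − 2p₀p'cos θ
|Δp⃗|² = (4.8015e-23)² + (3.6531e-23)² − 2·4.8015e-23·3.6531e-23·cos(142°)
|Δp⃗| = 8.0027e-23 kg·m/s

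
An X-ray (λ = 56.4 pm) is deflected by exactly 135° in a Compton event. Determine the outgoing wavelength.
60.5420 pm

Using the Compton formula: λ' = λ + λ_C(1 − cos θ)

For θ = 135°, cos θ = -√2/2 (exact) ≈ -0.7071, so:
1 − cos 135° = 1 − (-√2/2) ≈ 1.7071

Δλ = λ_C × 1.7071 = 2.4263 × 1.7071 = 4.1420 pm

λ' = 56.4 + 4.1420 = 60.5420 pm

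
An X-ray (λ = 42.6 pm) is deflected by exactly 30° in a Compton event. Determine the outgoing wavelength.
42.9251 pm

Using the Compton formula: λ' = λ + λ_C(1 − cos θ)

For θ = 30°, cos θ = √3/2 (exact) ≈ 0.8660, so:
1 − cos 30° = 1 − (√3/2) ≈ 0.1340

Δλ = λ_C × 0.1340 = 2.4263 × 0.1340 = 0.3251 pm

λ' = 42.6 + 0.3251 = 42.9251 pm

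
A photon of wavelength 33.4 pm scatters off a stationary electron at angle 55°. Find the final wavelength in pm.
34.4346 pm

Using the Compton scattering formula:
λ' = λ + Δλ = λ + λ_C(1 - cos θ)

Given:
- Initial wavelength λ = 33.4 pm
- Scattering angle θ = 55°
- Compton wavelength λ_C ≈ 2.4263 pm

Calculate the shift:
Δλ = 2.4263 × (1 - cos(55°))
Δλ = 2.4263 × 0.4264
Δλ = 1.0346 pm

Final wavelength:
λ' = 33.4 + 1.0346 = 34.4346 pm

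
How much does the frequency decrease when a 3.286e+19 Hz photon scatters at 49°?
2.754e+18 Hz (decrease)

Convert frequency to wavelength (c = 299792458 m/s):
λ₀ = c/f₀ = 299792458/3.286e+19 = 9.1233250e-12 m = 9.1233 pm

Calculate Compton shift:
Δλ = λ_C(1 - cos(49°)) = 0.8345 pm

Final wavelength:
λ' = λ₀ + Δλ = 9.1233 + 0.8345 = 9.9578 pm

Final frequency:
f' = c/λ' = 299792458/9.9578325e-12 = 3.0106196e+19 Hz

Frequency shift (decrease):
Δf = f₀ - f' = 3.286e+19 - 3.0106196e+19 = 2.754e+18 Hz

(Intermediate values are shown rounded; full precision is carried through to the final answer.)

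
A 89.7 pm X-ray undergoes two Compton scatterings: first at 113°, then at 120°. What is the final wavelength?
96.7138 pm

Apply Compton shift twice:

First scattering at θ₁ = 113°:
Δλ₁ = λ_C(1 - cos(113°))
Δλ₁ = 2.4263 × 1.3907
Δλ₁ = 3.3743 pm

After first scattering:
λ₁ = 89.7 + 3.3743 = 93.0743 pm

Second scattering at θ₂ = 120°:
Δλ₂ = λ_C(1 - cos(120°))
Δλ₂ = 2.4263 × 1.5000
Δλ₂ = 3.6395 pm

Final wavelength:
λ₂ = 93.0743 + 3.6395 = 96.7138 pm

Total shift: Δλ_total = 3.3743 + 3.6395 = 7.0138 pm

(Intermediate values are shown rounded; full precision is carried through to the final answer.)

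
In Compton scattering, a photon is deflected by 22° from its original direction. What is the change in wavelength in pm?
0.1767 pm

Using the Compton scattering formula:
Δλ = λ_C(1 - cos θ)

where λ_C = h/(m_e·c) ≈ 2.4263 pm is the Compton wavelength of an electron.

For θ = 22°:
cos(22°) = 0.9272
1 - cos(22°) = 0.0728

Δλ = 2.4263 × 0.0728
Δλ = 0.1767 pm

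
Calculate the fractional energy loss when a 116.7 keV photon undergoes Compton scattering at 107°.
0.2279 (or 22.79%)

Calculate initial and final photon energies:

Initial: E₀ = 116.7 keV → λ₀ = 10.6242 pm
Compton shift: Δλ = 3.1357 pm
Final wavelength: λ' = 13.7599 pm
Final energy: E' = 90.1056 keV

Fractional energy loss:
(E₀ - E')/E₀ = (116.7000 - 90.1056)/116.7000
= 26.5944/116.7000
= 0.2279
= 22.79%

(Intermediate values are shown rounded; full precision is carried through to the final answer.)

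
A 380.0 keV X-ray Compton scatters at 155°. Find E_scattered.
157.1801 keV

First convert energy to wavelength:
λ = hc/E, with hc ≈ 1239.842 keV·pm (i.e. 1239.842 eV·nm)

For E = 380.0 keV = 380000 eV:
λ = 1239.842 keV·pm / 380.0 keV
λ = 3.2627 pm

Calculate the Compton shift:
Δλ = λ_C(1 - cos(155°)) = 2.4263 × 1.9063
Δλ = 4.6253 pm

Final wavelength:
λ' = 3.2627 + 4.6253 = 7.8880 pm

Final energy:
E' = hc/λ' = 1239.842 / 7.8880 = 157.1801 keV

(Intermediate values are shown rounded; full precision is carried through to the final answer.)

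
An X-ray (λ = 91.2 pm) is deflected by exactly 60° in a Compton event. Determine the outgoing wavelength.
92.4132 pm

Using the Compton formula: λ' = λ + λ_C(1 − cos θ)

For θ = 60°, cos θ = 1/2 (exact) = 0.5000, so:
1 − cos 60° = 1 − (1/2) = 0.5000

Δλ = λ_C × 0.5000 = 2.4263 × 0.5000 = 1.2132 pm

λ' = 91.2 + 1.2132 = 92.4132 pm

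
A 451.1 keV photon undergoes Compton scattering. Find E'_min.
163.1134 keV (at θ = 180°)

The scattered photon has minimum energy when its wavelength is maximum, i.e., when the Compton shift Δλ = λ_C(1 − cos θ) is maximum. This occurs at θ = 180° (backscattering), giving Δλ_max = 2λ_C = 4.8526 pm.

Initial wavelength: λ₀ = hc/E₀ = 2.7485 pm
Maximum final wavelength: λ'_max = λ₀ + 2λ_C = 2.7485 + 4.8526 = 7.6011 pm
Minimum final energy: E'_min = hc/λ'_max = 163.1134 keV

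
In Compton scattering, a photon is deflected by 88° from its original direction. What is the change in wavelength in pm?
2.3416 pm

Using the Compton scattering formula:
Δλ = λ_C(1 - cos θ)

where λ_C = h/(m_e·c) ≈ 2.4263 pm is the Compton wavelength of an electron.

For θ = 88°:
cos(88°) = 0.0349
1 - cos(88°) = 0.9651

Δλ = 2.4263 × 0.9651
Δλ = 2.3416 pm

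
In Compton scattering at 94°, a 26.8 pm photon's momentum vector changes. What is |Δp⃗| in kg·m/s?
3.4600e-23 kg·m/s

Photon momentum magnitude is p = h/λ.

Initial momentum:
p₀ = h/λ = 6.6261e-34/2.6800e-11 = 2.4724e-23 kg·m/s

After scattering:
λ' = λ + Δλ = 26.8 + 2.5956 = 29.3956 pm
p' = h/λ' = 6.6261e-34/2.9396e-11 = 2.2541e-23 kg·m/s

Momentum is a vector; the scattered photon's direction makes angle θ = 94° with the incident direction. The magnitude of the vector change Δp⃗ = p⃗₀ − p⃗' is found from the law of cosines:
|Δp⃗|² = p₀² + p'² − 2p₀p'cos θ
|Δp⃗|² = (2.4724e-23)² + (2.2541e-23)² − 2·2.4724e-23·2.2541e-23·cos(94°)
|Δp⃗| = 3.4600e-23 kg·m/s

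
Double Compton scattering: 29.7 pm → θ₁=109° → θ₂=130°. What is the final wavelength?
36.9022 pm

Apply Compton shift twice:

First scattering at θ₁ = 109°:
Δλ₁ = λ_C(1 - cos(109°))
Δλ₁ = 2.4263 × 1.3256
Δλ₁ = 3.2162 pm

After first scattering:
λ₁ = 29.7 + 3.2162 = 32.9162 pm

Second scattering at θ₂ = 130°:
Δλ₂ = λ_C(1 - cos(130°))
Δλ₂ = 2.4263 × 1.6428
Δλ₂ = 3.9859 pm

Final wavelength:
λ₂ = 32.9162 + 3.9859 = 36.9022 pm

Total shift: Δλ_total = 3.2162 + 3.9859 = 7.2022 pm

(Intermediate values are shown rounded; full precision is carried through to the final answer.)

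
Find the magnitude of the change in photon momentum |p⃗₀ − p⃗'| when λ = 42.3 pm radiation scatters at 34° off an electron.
9.1164e-24 kg·m/s

Photon momentum magnitude is p = h/λ.

Initial momentum:
p₀ = h/λ = 6.6261e-34/4.2300e-11 = 1.5664e-23 kg·m/s

After scattering:
λ' = λ + Δλ = 42.3 + 0.4148 = 42.7148 pm
p' = h/λ' = 6.6261e-34/4.2715e-11 = 1.5512e-23 kg·m/s

Momentum is a vector; the scattered photon's direction makes angle θ = 34° with the incident direction. The magnitude of the vector change Δp⃗ = p⃗₀ − p⃗' is found from the law of cosines:
|Δp⃗|² = p₀² + p'² − 2p₀p'cos θ
|Δp⃗|² = (1.5664e-23)² + (1.5512e-23)² − 2·1.5664e-23·1.5512e-23·cos(34°)
|Δp⃗| = 9.1164e-24 kg·m/s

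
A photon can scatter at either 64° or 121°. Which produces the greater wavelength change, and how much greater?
121° produces the larger shift by a factor of 2.698

Calculate both shifts using Δλ = λ_C(1 - cos θ):

For θ₁ = 64°:
Δλ₁ = 2.4263 × (1 - cos(64°))
Δλ₁ = 2.4263 × 0.5616
Δλ₁ = 1.3627 pm

For θ₂ = 121°:
Δλ₂ = 2.4263 × (1 - cos(121°))
Δλ₂ = 2.4263 × 1.5150
Δλ₂ = 3.6760 pm

The 121° angle produces the larger shift.
Ratio: 3.6760/1.3627 = 2.698

(Intermediate values are shown rounded; full precision is carried through to the final answer.)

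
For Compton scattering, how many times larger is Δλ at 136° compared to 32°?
136° produces the larger shift by a factor of 11.315

Calculate both shifts using Δλ = λ_C(1 - cos θ):

For θ₁ = 32°:
Δλ₁ = 2.4263 × (1 - cos(32°))
Δλ₁ = 2.4263 × 0.1520
Δλ₁ = 0.3687 pm

For θ₂ = 136°:
Δλ₂ = 2.4263 × (1 - cos(136°))
Δλ₂ = 2.4263 × 1.7193
Δλ₂ = 4.1717 pm

The 136° angle produces the larger shift.
Ratio: 4.1717/0.3687 = 11.315

(Intermediate values are shown rounded; full precision is carried through to the final answer.)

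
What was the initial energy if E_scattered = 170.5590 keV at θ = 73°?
223.3000 keV

Convert final energy to wavelength (hc ≈ 1239.842 keV·pm):
λ' = hc/E' = 1239.842 / 170.5590 = 7.2693 pm

Calculate the Compton shift:
Δλ = λ_C(1 - cos(73°))
Δλ = 2.4263 × (1 - cos(73°))
Δλ = 1.7169 pm

Initial wavelength:
λ = λ' - Δλ = 7.2693 - 1.7169 = 5.5524 pm

Initial energy:
E = hc/λ = 1239.842 / 5.5524 = 223.3000 keV

(Intermediate values are shown rounded; full precision is carried through to the final answer.)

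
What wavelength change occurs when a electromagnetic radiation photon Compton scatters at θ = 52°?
0.9325 pm

Using the Compton scattering formula:
Δλ = λ_C(1 - cos θ)

where λ_C = h/(m_e·c) ≈ 2.4263 pm is the Compton wavelength of an electron.

For θ = 52°:
cos(52°) = 0.6157
1 - cos(52°) = 0.3843

Δλ = 2.4263 × 0.3843
Δλ = 0.9325 pm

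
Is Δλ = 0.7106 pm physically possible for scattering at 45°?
Yes, consistent

Calculate the expected shift for θ = 45°:

Δλ_expected = λ_C(1 - cos(45°))
Δλ_expected = 2.4263 × (1 - cos(45°))
Δλ_expected = 2.4263 × 0.2929
Δλ_expected = 0.7106 pm

Given shift: 0.7106 pm
Expected shift: 0.7106 pm
Difference: 0.0000 pm

The values match. This is consistent with Compton scattering at the stated angle.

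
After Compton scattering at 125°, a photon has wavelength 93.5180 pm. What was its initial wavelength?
89.7000 pm

From λ' = λ + Δλ, we have λ = λ' - Δλ

First calculate the Compton shift:
Δλ = λ_C(1 - cos θ)
Δλ = 2.4263 × (1 - cos(125°))
Δλ = 2.4263 × 1.5736
Δλ = 3.8180 pm

Initial wavelength:
λ = λ' - Δλ
λ = 93.5180 - 3.8180
λ = 89.7000 pm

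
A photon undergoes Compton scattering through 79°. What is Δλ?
1.9633 pm

Using the Compton scattering formula:
Δλ = λ_C(1 - cos θ)

where λ_C = h/(m_e·c) ≈ 2.4263 pm is the Compton wavelength of an electron.

For θ = 79°:
cos(79°) = 0.1908
1 - cos(79°) = 0.8092

Δλ = 2.4263 × 0.8092
Δλ = 1.9633 pm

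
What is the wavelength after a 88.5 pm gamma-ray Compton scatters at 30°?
88.8251 pm

Using the Compton scattering formula:
λ' = λ + Δλ = λ + λ_C(1 - cos θ)

Given:
- Initial wavelength λ = 88.5 pm
- Scattering angle θ = 30°
- Compton wavelength λ_C ≈ 2.4263 pm

Calculate the shift:
Δλ = 2.4263 × (1 - cos(30°))
Δλ = 2.4263 × 0.1340
Δλ = 0.3251 pm

Final wavelength:
λ' = 88.5 + 0.3251 = 88.8251 pm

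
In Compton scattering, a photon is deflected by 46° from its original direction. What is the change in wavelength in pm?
0.7409 pm

Using the Compton scattering formula:
Δλ = λ_C(1 - cos θ)

where λ_C = h/(m_e·c) ≈ 2.4263 pm is the Compton wavelength of an electron.

For θ = 46°:
cos(46°) = 0.6947
1 - cos(46°) = 0.3053

Δλ = 2.4263 × 0.3053
Δλ = 0.7409 pm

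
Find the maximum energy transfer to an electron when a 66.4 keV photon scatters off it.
13.6967 keV

Maximum energy transfer occurs at θ = 180° (backscattering).

Initial photon: E₀ = 66.4 keV → λ₀ = 18.6723 pm

Maximum Compton shift (at 180°):
Δλ_max = 2λ_C = 2 × 2.4263 = 4.8526 pm

Final wavelength:
λ' = 18.6723 + 4.8526 = 23.5249 pm

Minimum photon energy (maximum energy to electron):
E'_min = hc/λ' = 52.7033 keV

Maximum electron kinetic energy:
K_max = E₀ - E'_min = 66.4000 - 52.7033 = 13.6967 keV

(Intermediate values are shown rounded; full precision is carried through to the final answer.)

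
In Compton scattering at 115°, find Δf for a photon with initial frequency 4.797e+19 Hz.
1.707e+19 Hz (decrease)

Convert frequency to wavelength (c = 299792458 m/s):
λ₀ = c/f₀ = 299792458/4.797e+19 = 6.2495822e-12 m = 6.2496 pm

Calculate Compton shift:
Δλ = λ_C(1 - cos(115°)) = 3.4517 pm

Final wavelength:
λ' = λ₀ + Δλ = 6.2496 + 3.4517 = 9.7013 pm

Final frequency:
f' = c/λ' = 299792458/9.7012954e-12 = 3.0902312e+19 Hz

Frequency shift (decrease):
Δf = f₀ - f' = 4.797e+19 - 3.0902312e+19 = 1.707e+19 Hz

(Intermediate values are shown rounded; full precision is carried through to the final answer.)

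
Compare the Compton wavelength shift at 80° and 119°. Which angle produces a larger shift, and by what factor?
119° produces the larger shift by a factor of 1.797

Calculate both shifts using Δλ = λ_C(1 - cos θ):

For θ₁ = 80°:
Δλ₁ = 2.4263 × (1 - cos(80°))
Δλ₁ = 2.4263 × 0.8264
Δλ₁ = 2.0050 pm

For θ₂ = 119°:
Δλ₂ = 2.4263 × (1 - cos(119°))
Δλ₂ = 2.4263 × 1.4848
Δλ₂ = 3.6026 pm

The 119° angle produces the larger shift.
Ratio: 3.6026/2.0050 = 1.797

(Intermediate values are shown rounded; full precision is carried through to the final answer.)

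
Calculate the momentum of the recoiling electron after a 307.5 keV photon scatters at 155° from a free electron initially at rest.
2.3593e-22 kg·m/s

The electron is initially at rest, so by conservation of momentum:
p⃗_e = p⃗₀ − p⃗'  (incident photon momentum minus scattered photon momentum)

Photon momentum magnitudes (p = h/λ = E/c):
λ₀ = hc/E₀ = 4.0320 pm → p₀ = h/λ₀ = 1.6434e-22 kg·m/s
Δλ = λ_C(1 − cos 155°) = 4.6253 pm
λ' = 8.6573 pm → p' = h/λ' = 7.6537e-23 kg·m/s

The scattered photon makes angle θ = 155° with the incident direction, so by the law of cosines:
|p⃗_e|² = p₀² + p'² − 2p₀p'cos θ
|p⃗_e|² = (1.6434e-22)² + (7.6537e-23)² − 2·1.6434e-22·7.6537e-23·cos(155°)
|p⃗_e| = 2.3593e-22 kg·m/s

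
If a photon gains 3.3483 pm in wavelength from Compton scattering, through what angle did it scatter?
112.33°

From the Compton formula Δλ = λ_C(1 - cos θ), we can solve for θ:

cos θ = 1 - Δλ/λ_C

Given:
- Δλ = 3.3483 pm
- λ_C = h/(m_e·c) ≈ 2.42631024 pm

cos θ = 1 - 3.3483/2.42631024
cos θ = 1 - 1.379997
cos θ = -0.379997

θ = arccos(-0.379997)
θ = 112.33°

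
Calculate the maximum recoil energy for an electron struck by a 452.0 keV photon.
288.7691 keV

Maximum energy transfer occurs at θ = 180° (backscattering).

Initial photon: E₀ = 452.0 keV → λ₀ = 2.7430 pm

Maximum Compton shift (at 180°):
Δλ_max = 2λ_C = 2 × 2.4263 = 4.8526 pm

Final wavelength:
λ' = 2.7430 + 4.8526 = 7.5956 pm

Minimum photon energy (maximum energy to electron):
E'_min = hc/λ' = 163.2309 keV

Maximum electron kinetic energy:
K_max = E₀ - E'_min = 452.0000 - 163.2309 = 288.7691 keV

(Intermediate values are shown rounded; full precision is carried through to the final answer.)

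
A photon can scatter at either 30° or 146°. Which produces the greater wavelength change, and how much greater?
146° produces the larger shift by a factor of 13.652

Calculate both shifts using Δλ = λ_C(1 - cos θ):

For θ₁ = 30°:
Δλ₁ = 2.4263 × (1 - cos(30°))
Δλ₁ = 2.4263 × 0.1340
Δλ₁ = 0.3251 pm

For θ₂ = 146°:
Δλ₂ = 2.4263 × (1 - cos(146°))
Δλ₂ = 2.4263 × 1.8290
Δλ₂ = 4.4378 pm

The 146° angle produces the larger shift.
Ratio: 4.4378/0.3251 = 13.652

(Intermediate values are shown rounded; full precision is carried through to the final answer.)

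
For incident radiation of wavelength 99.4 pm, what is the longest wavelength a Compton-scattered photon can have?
104.2526 pm (at θ = 180°)

The Compton shift is Δλ = λ_C(1 − cos θ).

Since cos θ ranges from −1 to 1, the factor (1 − cos θ) ranges from 0 to 2; the maximum shift occurs at θ = 180° (backscattering):
Δλ_max = 2λ_C = 2 × 2.4263 pm = 4.8526 pm

Maximum scattered wavelength:
λ'_max = λ₀ + Δλ_max = 99.4 + 4.8526 = 104.2526 pm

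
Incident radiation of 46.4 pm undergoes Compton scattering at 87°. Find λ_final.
48.6993 pm

Using the Compton scattering formula:
λ' = λ + Δλ = λ + λ_C(1 - cos θ)

Given:
- Initial wavelength λ = 46.4 pm
- Scattering angle θ = 87°
- Compton wavelength λ_C ≈ 2.4263 pm

Calculate the shift:
Δλ = 2.4263 × (1 - cos(87°))
Δλ = 2.4263 × 0.9477
Δλ = 2.2993 pm

Final wavelength:
λ' = 46.4 + 2.2993 = 48.6993 pm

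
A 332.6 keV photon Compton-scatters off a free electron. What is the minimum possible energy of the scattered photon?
144.4979 keV (at θ = 180°)

The scattered photon has minimum energy when its wavelength is maximum, i.e., when the Compton shift Δλ = λ_C(1 − cos θ) is maximum. This occurs at θ = 180° (backscattering), giving Δλ_max = 2λ_C = 4.8526 pm.

Initial wavelength: λ₀ = hc/E₀ = 3.7277 pm
Maximum final wavelength: λ'_max = λ₀ + 2λ_C = 3.7277 + 4.8526 = 8.5803 pm
Minimum final energy: E'_min = hc/λ'_max = 144.4979 keV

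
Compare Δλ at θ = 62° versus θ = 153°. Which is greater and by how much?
153° produces the larger shift by a factor of 3.564

Calculate both shifts using Δλ = λ_C(1 - cos θ):

For θ₁ = 62°:
Δλ₁ = 2.4263 × (1 - cos(62°))
Δλ₁ = 2.4263 × 0.5305
Δλ₁ = 1.2872 pm

For θ₂ = 153°:
Δλ₂ = 2.4263 × (1 - cos(153°))
Δλ₂ = 2.4263 × 1.8910
Δλ₂ = 4.5882 pm

The 153° angle produces the larger shift.
Ratio: 4.5882/1.2872 = 3.564

(Intermediate values are shown rounded; full precision is carried through to the final answer.)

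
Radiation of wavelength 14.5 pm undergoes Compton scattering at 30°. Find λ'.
14.8251 pm

Using the Compton formula: λ' = λ + λ_C(1 − cos θ)

For θ = 30°, cos θ = √3/2 (exact) ≈ 0.8660, so:
1 − cos 30° = 1 − (√3/2) ≈ 0.1340

Δλ = λ_C × 0.1340 = 2.4263 × 0.1340 = 0.3251 pm

λ' = 14.5 + 0.3251 = 14.8251 pm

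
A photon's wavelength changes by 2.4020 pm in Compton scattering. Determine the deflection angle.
89.43°

From the Compton formula Δλ = λ_C(1 - cos θ), we can solve for θ:

cos θ = 1 - Δλ/λ_C

Given:
- Δλ = 2.4020 pm
- λ_C = h/(m_e·c) ≈ 2.42631024 pm

cos θ = 1 - 2.4020/2.42631024
cos θ = 1 - 0.989981
cos θ = 0.010019

θ = arccos(0.010019)
θ = 89.43°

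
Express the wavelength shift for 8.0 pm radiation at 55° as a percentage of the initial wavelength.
12.9329%

Calculate the Compton shift:
Δλ = λ_C(1 - cos(55°))
Δλ = 2.4263 × (1 - cos(55°))
Δλ = 2.4263 × 0.4264
Δλ = 1.0346 pm

Percentage change:
(Δλ/λ₀) × 100 = (1.0346/8.0) × 100
= 12.9329%

(Intermediate values are shown rounded; full precision is carried through to the final answer.)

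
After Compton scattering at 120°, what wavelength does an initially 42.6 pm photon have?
46.2395 pm

Using the Compton formula: λ' = λ + λ_C(1 − cos θ)

For θ = 120°, cos θ = -1/2 (exact) = -0.5000, so:
1 − cos 120° = 1 − (-1/2) = 1.5000

Δλ = λ_C × 1.5000 = 2.4263 × 1.5000 = 3.6395 pm

λ' = 42.6 + 3.6395 = 46.2395 pm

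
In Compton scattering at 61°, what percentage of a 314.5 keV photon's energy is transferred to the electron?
0.2407 (or 24.07%)

Calculate initial and final photon energies:

Initial: E₀ = 314.5 keV → λ₀ = 3.9423 pm
Compton shift: Δλ = 1.2500 pm
Final wavelength: λ' = 5.1923 pm
Final energy: E' = 238.7859 keV

Fractional energy loss:
(E₀ - E')/E₀ = (314.5000 - 238.7859)/314.5000
= 75.7141/314.5000
= 0.2407
= 24.07%

(Intermediate values are shown rounded; full precision is carried through to the final answer.)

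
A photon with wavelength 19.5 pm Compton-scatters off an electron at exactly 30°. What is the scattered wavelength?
19.8251 pm

Using the Compton formula: λ' = λ + λ_C(1 − cos θ)

For θ = 30°, cos θ = √3/2 (exact) ≈ 0.8660, so:
1 − cos 30° = 1 − (√3/2) ≈ 0.1340

Δλ = λ_C × 0.1340 = 2.4263 × 0.1340 = 0.3251 pm

λ' = 19.5 + 0.3251 = 19.8251 pm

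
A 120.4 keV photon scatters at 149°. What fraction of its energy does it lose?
0.3044 (or 30.44%)

Calculate initial and final photon energies:

Initial: E₀ = 120.4 keV → λ₀ = 10.2977 pm
Compton shift: Δλ = 4.5061 pm
Final wavelength: λ' = 14.8038 pm
Final energy: E' = 83.7519 keV

Fractional energy loss:
(E₀ - E')/E₀ = (120.4000 - 83.7519)/120.4000
= 36.6481/120.4000
= 0.3044
= 30.44%

(Intermediate values are shown rounded; full precision is carried through to the final answer.)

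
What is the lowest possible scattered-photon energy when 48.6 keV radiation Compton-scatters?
40.8329 keV (at θ = 180°)

The scattered photon has minimum energy when its wavelength is maximum, i.e., when the Compton shift Δλ = λ_C(1 − cos θ) is maximum. This occurs at θ = 180° (backscattering), giving Δλ_max = 2λ_C = 4.8526 pm.

Initial wavelength: λ₀ = hc/E₀ = 25.5112 pm
Maximum final wavelength: λ'_max = λ₀ + 2λ_C = 25.5112 + 4.8526 = 30.3638 pm
Minimum final energy: E'_min = hc/λ'_max = 40.8329 keV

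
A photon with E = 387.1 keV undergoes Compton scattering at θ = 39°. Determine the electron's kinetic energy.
55.9113 keV

By energy conservation: K_e = E_initial - E_final

First find the scattered photon energy:
Initial wavelength: λ = hc/E = 3.2029 pm
Compton shift: Δλ = λ_C(1 - cos(39°)) = 0.5407 pm
Final wavelength: λ' = 3.2029 + 0.5407 = 3.7436 pm
Final photon energy: E' = hc/λ' = 331.1887 keV

Electron kinetic energy:
K_e = E - E' = 387.1000 - 331.1887 = 55.9113 keV

(Intermediate values are shown rounded; full precision is carried through to the final answer.)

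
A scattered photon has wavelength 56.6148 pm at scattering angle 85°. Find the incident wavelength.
54.4000 pm

From λ' = λ + Δλ, we have λ = λ' - Δλ

First calculate the Compton shift:
Δλ = λ_C(1 - cos θ)
Δλ = 2.4263 × (1 - cos(85°))
Δλ = 2.4263 × 0.9128
Δλ = 2.2148 pm

Initial wavelength:
λ = λ' - Δλ
λ = 56.6148 - 2.2148
λ = 54.4000 pm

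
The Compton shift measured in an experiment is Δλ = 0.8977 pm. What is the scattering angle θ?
50.95°

From the Compton formula Δλ = λ_C(1 - cos θ), we can solve for θ:

cos θ = 1 - Δλ/λ_C

Given:
- Δλ = 0.8977 pm
- λ_C = h/(m_e·c) ≈ 2.42631024 pm

cos θ = 1 - 0.8977/2.42631024
cos θ = 1 - 0.369986
cos θ = 0.630014

θ = arccos(0.630014)
θ = 50.95°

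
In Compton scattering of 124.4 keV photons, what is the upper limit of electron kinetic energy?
40.7354 keV

Maximum energy transfer occurs at θ = 180° (backscattering).

Initial photon: E₀ = 124.4 keV → λ₀ = 9.9666 pm

Maximum Compton shift (at 180°):
Δλ_max = 2λ_C = 2 × 2.4263 = 4.8526 pm

Final wavelength:
λ' = 9.9666 + 4.8526 = 14.8192 pm

Minimum photon energy (maximum energy to electron):
E'_min = hc/λ' = 83.6646 keV

Maximum electron kinetic energy:
K_max = E₀ - E'_min = 124.4000 - 83.6646 = 40.7354 keV

(Intermediate values are shown rounded; full precision is carried through to the final answer.)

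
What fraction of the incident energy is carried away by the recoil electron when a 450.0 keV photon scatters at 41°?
0.1776 (or 17.76%)

Calculate initial and final photon energies:

Initial: E₀ = 450.0 keV → λ₀ = 2.7552 pm
Compton shift: Δλ = 0.5952 pm
Final wavelength: λ' = 3.3504 pm
Final energy: E' = 370.0629 keV

Fractional energy loss:
(E₀ - E')/E₀ = (450.0000 - 370.0629)/450.0000
= 79.9371/450.0000
= 0.1776
= 17.76%

(Intermediate values are shown rounded; full precision is carried through to the final answer.)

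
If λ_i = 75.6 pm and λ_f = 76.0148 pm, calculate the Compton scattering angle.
34.00°

First find the wavelength shift:
Δλ = λ' - λ = 76.0148 - 75.6 = 0.4148 pm

Using Δλ = λ_C(1 - cos θ), with λ_C = h/(m_e·c) ≈ 2.42631024 pm:
cos θ = 1 - Δλ/λ_C
cos θ = 1 - 0.4148/2.42631024
cos θ = 0.829041

θ = arccos(0.829041)
θ = 34.00°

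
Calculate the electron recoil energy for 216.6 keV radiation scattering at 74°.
50.8820 keV

By energy conservation: K_e = E_initial - E_final

First find the scattered photon energy:
Initial wavelength: λ = hc/E = 5.7241 pm
Compton shift: Δλ = λ_C(1 - cos(74°)) = 1.7575 pm
Final wavelength: λ' = 5.7241 + 1.7575 = 7.4816 pm
Final photon energy: E' = hc/λ' = 165.7180 keV

Electron kinetic energy:
K_e = E - E' = 216.6000 - 165.7180 = 50.8820 keV

(Intermediate values are shown rounded; full precision is carried through to the final answer.)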